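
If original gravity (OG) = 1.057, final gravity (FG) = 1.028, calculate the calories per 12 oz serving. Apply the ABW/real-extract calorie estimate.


ABW = (OG−FG)·131.25·0.79/FG;  °P = 259 − 259/SG (for OG→OE and FG→AE);  RE = 0.1808·OE + 0.8192·AE;  Cal = (6.9·ABW + 4·(RE−0.1))·FG·3.55
ABW = (1.057 − 1.028)·131.25·0.79/1.028 = 2.9250
OE = 259 − 259/1.057 = 13.9669 °P
AE = 259 − 259/1.028 = 7.0545 °P
RE = 0.1808·13.9669 + 0.8192·7.0545 = 8.3042 °P
Cal = (6.9·2.9250 + 4·(8.3042−0.1))·1.028·3.55

193.4171 kcal


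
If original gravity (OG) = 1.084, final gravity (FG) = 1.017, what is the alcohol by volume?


ABV = (OG − FG) · 131.25
ABV = (1.084 − 1.017) · 131.25

8.7938 % ABV


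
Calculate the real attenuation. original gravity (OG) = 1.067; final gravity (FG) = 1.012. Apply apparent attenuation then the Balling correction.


AA = (OG−FG)/(OG−1)·100;  RA = AA·0.8192
AA = (1.067 − 1.012)/(1.067 − 1)·100 = 82.0896
RA = 82.0896·0.8192

67.2478 %


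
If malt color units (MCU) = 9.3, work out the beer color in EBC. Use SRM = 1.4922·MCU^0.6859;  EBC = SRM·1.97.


SRM = 1.4922·9.3^0.6859 = 6.8883
EBC = 6.8883·1.97

13.5699 EBC


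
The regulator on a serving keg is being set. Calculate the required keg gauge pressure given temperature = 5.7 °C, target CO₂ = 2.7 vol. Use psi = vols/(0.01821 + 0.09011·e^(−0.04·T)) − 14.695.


psi = 2.7/(0.01821 + 0.09011·e^(−0.04·5.7)) − 14.695

15.3221 psi


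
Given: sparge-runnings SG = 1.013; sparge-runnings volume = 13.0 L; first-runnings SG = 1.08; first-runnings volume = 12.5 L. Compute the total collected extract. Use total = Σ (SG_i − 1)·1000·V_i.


first = (1.08 − 1)·1000·12.5 = 1000.0000
sparge = (1.013 − 1)·1000·13.0 = 169.0000
total = 1000.0000 + 169.0000

1169.0000 gravity·L


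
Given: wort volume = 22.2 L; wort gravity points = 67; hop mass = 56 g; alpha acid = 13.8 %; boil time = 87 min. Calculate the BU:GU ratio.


U = 1.65·0.000125^(GP/1000)·(1−e^(−0.04t))/4.15;  IBU = (α/100)·m·U·1000/V;  BU:GU = IBU/GP
U = 1.65·0.000125^(67/1000)·(1−e^(−0.04·87))/4.15 = 0.2110
IBU = (13.8/100)·56·0.2110·1000/22.2 = 73.4604
BU:GU = 73.4604/67

1.0964


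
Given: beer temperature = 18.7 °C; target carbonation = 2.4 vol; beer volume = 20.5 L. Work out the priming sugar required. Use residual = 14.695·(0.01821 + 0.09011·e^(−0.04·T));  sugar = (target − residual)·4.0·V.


residual = 14.695·(0.01821 + 0.09011·e^(−0.04·18.7)) = 0.8943
sugar = (2.4 − 0.8943)·4.0·20.5

123.4641 g


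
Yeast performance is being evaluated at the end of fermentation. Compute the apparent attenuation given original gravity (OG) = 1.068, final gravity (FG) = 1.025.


AA = (OG − FG)/(OG − 1) · 100
AA = (1.068 − 1.025)/(1.068 − 1) · 100

63.2353 %


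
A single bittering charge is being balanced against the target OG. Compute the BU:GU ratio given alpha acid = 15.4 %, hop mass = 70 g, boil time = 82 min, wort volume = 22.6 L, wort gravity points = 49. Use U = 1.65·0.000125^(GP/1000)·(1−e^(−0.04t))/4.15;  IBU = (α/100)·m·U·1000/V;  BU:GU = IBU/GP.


U = 1.65·0.000125^(49/1000)·(1−e^(−0.04·82))/4.15 = 0.2463
IBU = (15.4/100)·70·0.2463·1000/22.6 = 117.4999
BU:GU = 117.4999/49

2.3980


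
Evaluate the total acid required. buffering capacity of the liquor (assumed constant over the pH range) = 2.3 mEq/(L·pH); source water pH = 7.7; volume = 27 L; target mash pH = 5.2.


acid = buffering capacity · (pH_source − pH_target) · V
acid = 2.3 · (7.7 − 5.2) · 27

155.2500 mEq


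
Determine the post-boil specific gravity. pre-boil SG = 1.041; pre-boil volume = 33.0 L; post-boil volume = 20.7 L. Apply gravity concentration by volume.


SG_post = 1 + (SG_pre − 1)·V_pre/V_post
pts_pre = (1.041 − 1)·1000 = 41.0000
pts_post = 41.0000·33.0/20.7 = 65.3623
SG_post = 1 + 65.3623/1000

1.0654


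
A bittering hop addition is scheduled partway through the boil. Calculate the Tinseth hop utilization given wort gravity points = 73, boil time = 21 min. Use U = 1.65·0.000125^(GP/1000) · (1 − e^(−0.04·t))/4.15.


bigness = 1.65·0.000125^(73/1000) = 0.8562
boil_factor = (1 − e^(−0.04·21))/4.15 = 0.1369
U = 0.8562 · 0.1369

0.1172


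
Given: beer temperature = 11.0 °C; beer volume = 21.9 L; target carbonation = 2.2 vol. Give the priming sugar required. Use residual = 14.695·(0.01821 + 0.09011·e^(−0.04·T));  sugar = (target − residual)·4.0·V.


residual = 14.695·(0.01821 + 0.09011·e^(−0.04·11.0)) = 1.1204
sugar = (2.2 − 1.1204)·4.0·21.9

94.5723 g


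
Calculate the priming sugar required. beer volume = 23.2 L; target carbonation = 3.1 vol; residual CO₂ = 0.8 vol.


sugar = (target − residual)·4.0·V
sugar = (3.1 − 0.8)·4.0·23.2

213.4400 g


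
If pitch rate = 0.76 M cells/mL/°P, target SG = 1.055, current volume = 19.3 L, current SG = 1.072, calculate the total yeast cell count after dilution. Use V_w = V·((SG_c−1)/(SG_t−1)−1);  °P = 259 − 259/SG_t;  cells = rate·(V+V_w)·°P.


V_w = 19.3·((1.072−1)/(1.055−1)−1) = 5.9655
V_final = 19.3 + 5.9655 = 25.2655
°P = 259 − 259/1.055 = 13.5024
cells = 0.76·25.2655·13.5024

259.2691 billion cells


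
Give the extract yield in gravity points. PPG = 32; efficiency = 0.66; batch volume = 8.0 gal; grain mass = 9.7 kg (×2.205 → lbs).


points = lbs × PPG × eff / vol
lbs = 9.7 × 2.205 = 21.3885
points = 21.3885 × 32 × 0.66 / 8.0

56.4656 points


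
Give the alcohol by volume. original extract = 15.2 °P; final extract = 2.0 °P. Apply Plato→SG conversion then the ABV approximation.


SG = 259/(259 − P);  ABV = (OG − FG)·131.25
OG = 259/(259 − 15.2) = 1.0623
FG = 259/(259 − 2.0) = 1.0078
ABV = (1.0623 − 1.0078)·131.25

7.1615 % ABV


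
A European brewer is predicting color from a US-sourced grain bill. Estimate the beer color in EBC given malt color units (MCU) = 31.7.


SRM = 1.4922·MCU^0.6859;  EBC = SRM·1.97
SRM = 1.4922·31.7^0.6859 = 15.9736
EBC = 15.9736·1.97

31.4680 EBC


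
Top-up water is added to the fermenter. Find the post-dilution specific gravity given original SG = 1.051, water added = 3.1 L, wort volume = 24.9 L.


SG_new = 1 + (SG_old − 1)·V_old/(V_old + V_water)
pts = (1.051 − 1)·1000·24.9/(24.9 + 3.1) = 45.3536
SG_new = 1 + 45.3536/1000

1.0454


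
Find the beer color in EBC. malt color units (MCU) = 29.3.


SRM = 1.4922·MCU^0.6859;  EBC = SRM·1.97
SRM = 1.4922·29.3^0.6859 = 15.1339
EBC = 15.1339·1.97

29.8138 EBC


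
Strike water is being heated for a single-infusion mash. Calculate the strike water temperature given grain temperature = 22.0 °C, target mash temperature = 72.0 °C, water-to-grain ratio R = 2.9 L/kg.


T_strike = (0.41/R)·(T_mash − T_grain) + T_mash
T_strike = (0.41/2.9)·(72.0 − 22.0) + 72.0

79.0690 °C


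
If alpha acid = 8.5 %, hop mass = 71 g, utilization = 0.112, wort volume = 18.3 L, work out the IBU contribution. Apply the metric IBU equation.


IBU = (α/100)·mass·U·1000 / V
IBU = (8.5/100)·71·0.112·1000 / 18.3

36.9355 IBU


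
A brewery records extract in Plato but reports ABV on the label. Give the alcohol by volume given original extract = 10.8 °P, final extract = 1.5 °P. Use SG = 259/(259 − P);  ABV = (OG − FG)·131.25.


OG = 259/(259 − 10.8) = 1.0435
FG = 259/(259 − 1.5) = 1.0058
ABV = (1.0435 − 1.0058)·131.25

4.9466 % ABV


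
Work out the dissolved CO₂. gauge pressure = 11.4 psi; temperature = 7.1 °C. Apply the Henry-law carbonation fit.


vols = (P + 14.695)·(0.01821 + 0.09011·e^(−0.04·T))
vols = (11.4 + 14.695)·(0.01821 + 0.09011·e^(−0.04·7.1))

2.2453 volumes


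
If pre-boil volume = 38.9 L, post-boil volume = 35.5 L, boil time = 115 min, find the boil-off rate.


rate = (V_pre − V_post) / (t_min/60)
rate = (38.9 − 35.5) / (115/60)

1.7739 L/hr


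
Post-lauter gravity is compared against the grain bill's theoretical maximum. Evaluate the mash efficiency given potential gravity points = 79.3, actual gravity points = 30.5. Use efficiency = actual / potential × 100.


efficiency = 30.5 / 79.3 × 100

38.4615 %


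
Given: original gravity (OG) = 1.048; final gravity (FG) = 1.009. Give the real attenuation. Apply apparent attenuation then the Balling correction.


AA = (OG−FG)/(OG−1)·100;  RA = AA·0.8192
AA = (1.048 − 1.009)/(1.048 − 1)·100 = 81.2500
RA = 81.2500·0.8192

66.5600 %


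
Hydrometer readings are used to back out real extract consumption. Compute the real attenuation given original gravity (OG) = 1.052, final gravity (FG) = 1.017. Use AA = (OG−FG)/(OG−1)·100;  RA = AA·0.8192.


AA = (1.052 − 1.017)/(1.052 − 1)·100 = 67.3077
RA = 67.3077·0.8192

55.1385 %


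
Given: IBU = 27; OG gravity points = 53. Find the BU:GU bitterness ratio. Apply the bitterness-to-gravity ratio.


BU:GU = IBU / OG_points
BU:GU = 27 / 53

0.5094


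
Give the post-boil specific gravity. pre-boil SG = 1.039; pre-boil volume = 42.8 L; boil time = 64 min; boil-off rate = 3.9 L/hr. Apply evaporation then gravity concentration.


V_post = V_pre − rate·(t/60);  SG_post = 1 + (SG_pre−1)·V_pre/V_post
V_post = 42.8 − 3.9·(64/60) = 38.6400
SG_post = 1 + (1.039 − 1)·42.8/38.6400

1.0432


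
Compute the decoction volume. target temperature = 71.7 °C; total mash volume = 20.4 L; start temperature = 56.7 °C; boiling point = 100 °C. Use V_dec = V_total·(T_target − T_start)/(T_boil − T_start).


V_dec = 20.4·(71.7 − 56.7)/(100 − 56.7)

7.0670 L


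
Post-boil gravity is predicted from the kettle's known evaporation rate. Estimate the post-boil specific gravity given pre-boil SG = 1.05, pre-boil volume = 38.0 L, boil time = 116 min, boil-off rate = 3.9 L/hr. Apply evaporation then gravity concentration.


V_post = V_pre − rate·(t/60);  SG_post = 1 + (SG_pre−1)·V_pre/V_post
V_post = 38.0 − 3.9·(116/60) = 30.4600
SG_post = 1 + (1.05 − 1)·38.0/30.4600

1.0624


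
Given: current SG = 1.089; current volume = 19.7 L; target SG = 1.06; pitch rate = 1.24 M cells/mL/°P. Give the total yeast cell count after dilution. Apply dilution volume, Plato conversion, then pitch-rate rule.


V_w = V·((SG_c−1)/(SG_t−1)−1);  °P = 259 − 259/SG_t;  cells = rate·(V+V_w)·°P
V_w = 19.7·((1.089−1)/(1.06−1)−1) = 9.5217
V_final = 19.7 + 9.5217 = 29.2217
°P = 259 − 259/1.06 = 14.6604
cells = 1.24·29.2217·14.6604

531.2168 billion cells


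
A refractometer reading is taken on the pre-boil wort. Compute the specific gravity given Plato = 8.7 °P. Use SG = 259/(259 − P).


SG = 259/(259 − 8.7)

1.0348


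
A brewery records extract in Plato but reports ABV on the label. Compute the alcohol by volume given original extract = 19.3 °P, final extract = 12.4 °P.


SG = 259/(259 − P);  ABV = (OG − FG)·131.25
OG = 259/(259 − 19.3) = 1.0805
FG = 259/(259 − 12.4) = 1.0503
ABV = (1.0805 − 1.0503)·131.25

3.9681 % ABV


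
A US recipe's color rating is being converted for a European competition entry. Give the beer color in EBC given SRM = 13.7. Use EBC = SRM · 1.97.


EBC = 13.7 · 1.97

26.9890 EBC


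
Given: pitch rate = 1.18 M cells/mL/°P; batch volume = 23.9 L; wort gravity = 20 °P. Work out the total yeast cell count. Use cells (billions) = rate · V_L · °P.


cells = 1.18 · 23.9 · 20

564.0400 billion cells


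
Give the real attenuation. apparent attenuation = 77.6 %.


RA = AA · 0.8192
RA = 77.6 · 0.8192

63.5699 %


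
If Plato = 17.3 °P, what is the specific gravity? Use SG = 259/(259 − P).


SG = 259/(259 − 17.3)

1.0716


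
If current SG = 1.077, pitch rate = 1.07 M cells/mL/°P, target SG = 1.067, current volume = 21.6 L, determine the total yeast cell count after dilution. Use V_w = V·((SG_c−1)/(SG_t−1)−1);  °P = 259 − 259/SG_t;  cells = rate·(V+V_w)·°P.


V_w = 21.6·((1.077−1)/(1.067−1)−1) = 3.2239
V_final = 21.6 + 3.2239 = 24.8239
°P = 259 − 259/1.067 = 16.2634
cells = 1.07·24.8239·16.2634

431.9800 billion cells


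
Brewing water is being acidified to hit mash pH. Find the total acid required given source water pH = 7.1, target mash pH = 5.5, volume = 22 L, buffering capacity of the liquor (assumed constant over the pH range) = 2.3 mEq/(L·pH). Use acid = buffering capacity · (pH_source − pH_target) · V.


acid = 2.3 · (7.1 − 5.5) · 22

80.9600 mEq


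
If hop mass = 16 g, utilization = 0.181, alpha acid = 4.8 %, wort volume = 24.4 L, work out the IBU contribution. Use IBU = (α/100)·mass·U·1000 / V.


IBU = (4.8/100)·16·0.181·1000 / 24.4

5.6970 IBU


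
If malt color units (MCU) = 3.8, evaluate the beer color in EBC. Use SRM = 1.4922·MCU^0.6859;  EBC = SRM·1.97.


SRM = 1.4922·3.8^0.6859 = 3.7282
EBC = 3.7282·1.97

7.3446 EBC


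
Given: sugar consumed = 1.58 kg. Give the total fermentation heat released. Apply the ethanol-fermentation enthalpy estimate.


Q = m_sugar · 590 kJ/kg
Q = 1.58 · 590

932.2000 kJ


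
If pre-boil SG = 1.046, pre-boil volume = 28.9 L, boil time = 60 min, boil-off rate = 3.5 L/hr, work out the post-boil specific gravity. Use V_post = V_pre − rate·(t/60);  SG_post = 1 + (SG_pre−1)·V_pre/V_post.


V_post = 28.9 − 3.5·(60/60) = 25.4000
SG_post = 1 + (1.046 − 1)·28.9/25.4000

1.0523


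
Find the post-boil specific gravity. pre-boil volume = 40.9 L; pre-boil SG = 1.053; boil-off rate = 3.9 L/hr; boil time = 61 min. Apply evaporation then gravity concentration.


V_post = V_pre − rate·(t/60);  SG_post = 1 + (SG_pre−1)·V_pre/V_post
V_post = 40.9 − 3.9·(61/60) = 36.9350
SG_post = 1 + (1.053 − 1)·40.9/36.9350

1.0587


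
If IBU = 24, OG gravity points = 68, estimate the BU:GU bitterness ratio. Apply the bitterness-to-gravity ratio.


BU:GU = IBU / OG_points
BU:GU = 24 / 68

0.3529


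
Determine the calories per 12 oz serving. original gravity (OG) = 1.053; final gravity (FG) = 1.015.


ABW = (OG−FG)·131.25·0.79/FG;  °P = 259 − 259/SG (for OG→OE and FG→AE);  RE = 0.1808·OE + 0.8192·AE;  Cal = (6.9·ABW + 4·(RE−0.1))·FG·3.55
ABW = (1.053 − 1.015)·131.25·0.79/1.015 = 3.8819
OE = 259 − 259/1.053 = 13.0361 °P
AE = 259 − 259/1.015 = 3.8276 °P
RE = 0.1808·13.0361 + 0.8192·3.8276 = 5.4925 °P
Cal = (6.9·3.8819 + 4·(5.4925−0.1))·1.015·3.55

174.2352 kcal


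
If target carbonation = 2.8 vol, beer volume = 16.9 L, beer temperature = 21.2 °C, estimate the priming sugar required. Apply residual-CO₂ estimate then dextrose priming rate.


residual = 14.695·(0.01821 + 0.09011·e^(−0.04·T));  sugar = (target − residual)·4.0·V
residual = 14.695·(0.01821 + 0.09011·e^(−0.04·21.2)) = 0.8347
sugar = (2.8 − 0.8347)·4.0·16.9

132.8544 g


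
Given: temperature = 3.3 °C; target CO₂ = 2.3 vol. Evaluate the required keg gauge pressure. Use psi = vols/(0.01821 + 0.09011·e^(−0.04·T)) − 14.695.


psi = 2.3/(0.01821 + 0.09011·e^(−0.04·3.3)) − 14.695

8.9731 psi


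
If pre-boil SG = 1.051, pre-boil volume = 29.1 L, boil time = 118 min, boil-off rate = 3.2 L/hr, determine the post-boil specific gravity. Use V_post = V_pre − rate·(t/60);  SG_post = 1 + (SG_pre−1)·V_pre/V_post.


V_post = 29.1 − 3.2·(118/60) = 22.8067
SG_post = 1 + (1.051 − 1)·29.1/22.8067

1.0651


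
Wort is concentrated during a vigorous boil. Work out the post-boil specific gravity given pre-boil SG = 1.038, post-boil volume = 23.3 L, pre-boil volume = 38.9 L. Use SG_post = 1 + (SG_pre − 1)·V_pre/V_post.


pts_pre = (1.038 − 1)·1000 = 38.0000
pts_post = 38.0000·38.9/23.3 = 63.4421
SG_post = 1 + 63.4421/1000

1.0634


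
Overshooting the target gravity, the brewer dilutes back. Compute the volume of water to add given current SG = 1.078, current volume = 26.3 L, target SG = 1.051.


V_water = V·((SG_curr − 1)/(SG_target − 1) − 1)
V_water = 26.3·((1.078 − 1)/(1.051 − 1) − 1)

13.9235 L


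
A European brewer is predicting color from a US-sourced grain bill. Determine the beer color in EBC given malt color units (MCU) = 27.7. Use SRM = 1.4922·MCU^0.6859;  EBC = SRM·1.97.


SRM = 1.4922·27.7^0.6859 = 14.5621
EBC = 14.5621·1.97

28.6873 EBC


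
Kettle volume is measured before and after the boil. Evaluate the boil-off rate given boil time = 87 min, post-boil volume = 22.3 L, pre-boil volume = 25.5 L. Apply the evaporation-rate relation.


rate = (V_pre − V_post) / (t_min/60)
rate = (25.5 − 22.3) / (87/60)

2.2069 L/hr


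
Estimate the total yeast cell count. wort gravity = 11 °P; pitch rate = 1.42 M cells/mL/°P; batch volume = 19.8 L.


cells (billions) = rate · V_L · °P
cells = 1.42 · 19.8 · 11

309.2760 billion cells


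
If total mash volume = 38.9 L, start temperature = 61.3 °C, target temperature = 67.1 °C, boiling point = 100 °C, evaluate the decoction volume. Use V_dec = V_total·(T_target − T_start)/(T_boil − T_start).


V_dec = 38.9·(67.1 − 61.3)/(100 − 61.3)

5.8300 L


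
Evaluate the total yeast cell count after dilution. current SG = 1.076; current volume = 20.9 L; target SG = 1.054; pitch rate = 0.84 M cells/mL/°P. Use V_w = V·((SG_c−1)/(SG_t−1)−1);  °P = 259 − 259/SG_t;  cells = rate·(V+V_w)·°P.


V_w = 20.9·((1.076−1)/(1.054−1)−1) = 8.5148
V_final = 20.9 + 8.5148 = 29.4148
°P = 259 − 259/1.054 = 13.2694
cells = 0.84·29.4148·13.2694

327.8675 billion cells


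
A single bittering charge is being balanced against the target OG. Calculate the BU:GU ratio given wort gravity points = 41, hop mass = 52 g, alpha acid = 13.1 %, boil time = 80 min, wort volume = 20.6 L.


U = 1.65·0.000125^(GP/1000)·(1−e^(−0.04t))/4.15;  IBU = (α/100)·m·U·1000/V;  BU:GU = IBU/GP
U = 1.65·0.000125^(41/1000)·(1−e^(−0.04·80))/4.15 = 0.2638
IBU = (13.1/100)·52·0.2638·1000/20.6 = 87.2455
BU:GU = 87.2455/41

2.1279


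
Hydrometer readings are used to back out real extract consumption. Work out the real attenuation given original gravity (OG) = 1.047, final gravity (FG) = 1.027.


AA = (OG−FG)/(OG−1)·100;  RA = AA·0.8192
AA = (1.047 − 1.027)/(1.047 − 1)·100 = 42.5532
RA = 42.5532·0.8192

34.8596 %


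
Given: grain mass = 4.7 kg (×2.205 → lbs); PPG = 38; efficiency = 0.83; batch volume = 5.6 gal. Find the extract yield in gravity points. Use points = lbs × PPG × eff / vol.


lbs = 4.7 × 2.205 = 10.3635
points = 10.3635 × 38 × 0.83 / 5.6

58.3687 points


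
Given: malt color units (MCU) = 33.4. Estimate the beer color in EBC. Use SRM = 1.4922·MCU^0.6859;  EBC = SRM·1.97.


SRM = 1.4922·33.4^0.6859 = 16.5564
EBC = 16.5564·1.97

32.6160 EBC


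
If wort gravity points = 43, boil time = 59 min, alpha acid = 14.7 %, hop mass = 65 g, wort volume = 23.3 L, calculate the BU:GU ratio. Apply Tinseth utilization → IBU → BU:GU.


U = 1.65·0.000125^(GP/1000)·(1−e^(−0.04t))/4.15;  IBU = (α/100)·m·U·1000/V;  BU:GU = IBU/GP
U = 1.65·0.000125^(43/1000)·(1−e^(−0.04·59))/4.15 = 0.2446
IBU = (14.7/100)·65·0.2446·1000/23.3 = 100.3239
BU:GU = 100.3239/43

2.3331


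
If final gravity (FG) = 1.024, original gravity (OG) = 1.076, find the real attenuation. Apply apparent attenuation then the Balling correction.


AA = (OG−FG)/(OG−1)·100;  RA = AA·0.8192
AA = (1.076 − 1.024)/(1.076 − 1)·100 = 68.4211
RA = 68.4211·0.8192

56.0505 %


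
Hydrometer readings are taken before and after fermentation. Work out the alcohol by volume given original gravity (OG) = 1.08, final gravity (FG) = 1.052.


ABV = (OG − FG) · 131.25
ABV = (1.08 − 1.052) · 131.25

3.6750 % ABV


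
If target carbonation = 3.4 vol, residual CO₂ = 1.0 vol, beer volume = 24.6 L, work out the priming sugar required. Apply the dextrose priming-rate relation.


sugar = (target − residual)·4.0·V
sugar = (3.4 − 1.0)·4.0·24.6

236.1600 g


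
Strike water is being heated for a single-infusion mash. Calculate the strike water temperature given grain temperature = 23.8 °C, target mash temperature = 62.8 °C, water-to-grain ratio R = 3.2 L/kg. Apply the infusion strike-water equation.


T_strike = (0.41/R)·(T_mash − T_grain) + T_mash
T_strike = (0.41/3.2)·(62.8 − 23.8) + 62.8

67.7969 °C


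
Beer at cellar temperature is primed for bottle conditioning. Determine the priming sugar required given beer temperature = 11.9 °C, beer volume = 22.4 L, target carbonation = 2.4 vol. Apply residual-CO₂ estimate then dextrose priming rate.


residual = 14.695·(0.01821 + 0.09011·e^(−0.04·T));  sugar = (target − residual)·4.0·V
residual = 14.695·(0.01821 + 0.09011·e^(−0.04·11.9)) = 1.0903
sugar = (2.4 − 1.0903)·4.0·22.4

117.3534 g


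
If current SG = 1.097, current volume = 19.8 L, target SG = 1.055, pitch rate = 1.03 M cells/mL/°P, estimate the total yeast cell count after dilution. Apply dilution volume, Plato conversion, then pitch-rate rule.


V_w = V·((SG_c−1)/(SG_t−1)−1);  °P = 259 − 259/SG_t;  cells = rate·(V+V_w)·°P
V_w = 19.8·((1.097−1)/(1.055−1)−1) = 15.1200
V_final = 19.8 + 15.1200 = 34.9200
°P = 259 − 259/1.055 = 13.5024
cells = 1.03·34.9200·13.5024

485.6478 billion cells


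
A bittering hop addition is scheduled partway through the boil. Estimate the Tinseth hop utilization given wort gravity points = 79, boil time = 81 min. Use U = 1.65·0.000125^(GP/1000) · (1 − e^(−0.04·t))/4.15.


bigness = 1.65·0.000125^(79/1000) = 0.8112
boil_factor = (1 − e^(−0.04·81))/4.15 = 0.2315
U = 0.8112 · 0.2315

0.1878


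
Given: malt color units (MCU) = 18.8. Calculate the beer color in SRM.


SRM = 1.4922 · MCU^0.6859
SRM = 1.4922 · 18.8^0.6859

11.1628 SRM


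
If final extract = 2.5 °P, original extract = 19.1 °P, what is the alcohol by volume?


SG = 259/(259 − P);  ABV = (OG − FG)·131.25
OG = 259/(259 − 19.1) = 1.0796
FG = 259/(259 − 2.5) = 1.0097
ABV = (1.0796 − 1.0097)·131.25

9.1704 % ABV


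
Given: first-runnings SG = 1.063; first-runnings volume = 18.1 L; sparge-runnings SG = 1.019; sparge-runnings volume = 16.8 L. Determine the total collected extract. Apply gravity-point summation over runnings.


total = Σ (SG_i − 1)·1000·V_i
first = (1.063 − 1)·1000·18.1 = 1140.3000
sparge = (1.019 − 1)·1000·16.8 = 319.2000
total = 1140.3000 + 319.2000

1459.5000 gravity·L


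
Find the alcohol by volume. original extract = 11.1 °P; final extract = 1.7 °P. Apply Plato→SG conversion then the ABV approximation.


SG = 259/(259 − P);  ABV = (OG − FG)·131.25
OG = 259/(259 − 11.1) = 1.0448
FG = 259/(259 − 1.7) = 1.0066
ABV = (1.0448 − 1.0066)·131.25

5.0097 % ABV


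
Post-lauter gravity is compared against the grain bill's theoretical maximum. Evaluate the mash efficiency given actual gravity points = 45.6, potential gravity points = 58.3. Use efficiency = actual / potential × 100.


efficiency = 45.6 / 58.3 × 100

78.2161 %


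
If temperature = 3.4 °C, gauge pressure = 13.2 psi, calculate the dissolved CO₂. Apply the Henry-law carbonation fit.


vols = (P + 14.695)·(0.01821 + 0.09011·e^(−0.04·T))
vols = (13.2 + 14.695)·(0.01821 + 0.09011·e^(−0.04·3.4))

2.7020 volumes


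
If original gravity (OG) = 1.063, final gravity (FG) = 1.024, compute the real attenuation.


AA = (OG−FG)/(OG−1)·100;  RA = AA·0.8192
AA = (1.063 − 1.024)/(1.063 − 1)·100 = 61.9048
RA = 61.9048·0.8192

50.7124 %


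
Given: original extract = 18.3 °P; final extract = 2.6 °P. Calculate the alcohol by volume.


SG = 259/(259 − P);  ABV = (OG − FG)·131.25
OG = 259/(259 − 18.3) = 1.0760
FG = 259/(259 − 2.6) = 1.0101
ABV = (1.0760 − 1.0101)·131.25

8.6478 % ABV


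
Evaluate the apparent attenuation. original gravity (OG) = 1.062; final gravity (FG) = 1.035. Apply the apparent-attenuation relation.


AA = (OG − FG)/(OG − 1) · 100
AA = (1.062 − 1.035)/(1.062 − 1) · 100

43.5484 %


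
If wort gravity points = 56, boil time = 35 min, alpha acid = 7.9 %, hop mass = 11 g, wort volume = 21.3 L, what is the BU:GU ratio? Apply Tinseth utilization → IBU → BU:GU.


U = 1.65·0.000125^(GP/1000)·(1−e^(−0.04t))/4.15;  IBU = (α/100)·m·U·1000/V;  BU:GU = IBU/GP
U = 1.65·0.000125^(56/1000)·(1−e^(−0.04·35))/4.15 = 0.1811
IBU = (7.9/100)·11·0.1811·1000/21.3 = 7.3881
BU:GU = 7.3881/56

0.1319


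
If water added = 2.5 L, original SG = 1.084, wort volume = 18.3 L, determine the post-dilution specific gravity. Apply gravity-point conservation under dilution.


SG_new = 1 + (SG_old − 1)·V_old/(V_old + V_water)
pts = (1.084 − 1)·1000·18.3/(18.3 + 2.5) = 73.9038
SG_new = 1 + 73.9038/1000

1.0739


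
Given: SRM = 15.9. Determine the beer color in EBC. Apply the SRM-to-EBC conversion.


EBC = SRM · 1.97
EBC = 15.9 · 1.97

31.3230 EBC


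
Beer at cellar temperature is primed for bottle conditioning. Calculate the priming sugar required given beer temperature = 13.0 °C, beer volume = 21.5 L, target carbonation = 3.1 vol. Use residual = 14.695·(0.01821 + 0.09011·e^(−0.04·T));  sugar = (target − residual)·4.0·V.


residual = 14.695·(0.01821 + 0.09011·e^(−0.04·13.0)) = 1.0548
sugar = (3.1 − 1.0548)·4.0·21.5

175.8838 g


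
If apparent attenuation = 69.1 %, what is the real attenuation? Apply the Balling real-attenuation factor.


RA = AA · 0.8192
RA = 69.1 · 0.8192

56.6067 %


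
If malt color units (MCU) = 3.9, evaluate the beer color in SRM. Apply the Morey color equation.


SRM = 1.4922 · MCU^0.6859
SRM = 1.4922 · 3.9^0.6859

3.7952 SRM


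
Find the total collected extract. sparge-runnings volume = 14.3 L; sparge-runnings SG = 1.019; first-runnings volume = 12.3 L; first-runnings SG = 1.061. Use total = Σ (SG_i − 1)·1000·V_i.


first = (1.061 − 1)·1000·12.3 = 750.3000
sparge = (1.019 − 1)·1000·14.3 = 271.7000
total = 750.3000 + 271.7000

1022.0000 gravity·L


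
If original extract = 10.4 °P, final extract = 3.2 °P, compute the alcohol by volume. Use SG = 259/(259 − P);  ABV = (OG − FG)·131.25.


OG = 259/(259 − 10.4) = 1.0418
FG = 259/(259 − 3.2) = 1.0125
ABV = (1.0418 − 1.0125)·131.25

3.8488 % ABV


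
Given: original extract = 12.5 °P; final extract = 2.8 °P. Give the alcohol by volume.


SG = 259/(259 − P);  ABV = (OG − FG)·131.25
OG = 259/(259 − 12.5) = 1.0507
FG = 259/(259 − 2.8) = 1.0109
ABV = (1.0507 − 1.0109)·131.25

5.2213 % ABV


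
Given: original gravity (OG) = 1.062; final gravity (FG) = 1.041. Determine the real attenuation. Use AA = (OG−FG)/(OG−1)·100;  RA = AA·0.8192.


AA = (1.062 − 1.041)/(1.062 − 1)·100 = 33.8710
RA = 33.8710·0.8192

27.7471 %


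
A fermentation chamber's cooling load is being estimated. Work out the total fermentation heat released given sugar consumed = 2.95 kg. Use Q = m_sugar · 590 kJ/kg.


Q = 2.95 · 590

1740.5000 kJ


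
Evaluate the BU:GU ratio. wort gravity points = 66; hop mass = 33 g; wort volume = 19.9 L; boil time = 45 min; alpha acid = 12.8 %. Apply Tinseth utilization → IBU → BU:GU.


U = 1.65·0.000125^(GP/1000)·(1−e^(−0.04t))/4.15;  IBU = (α/100)·m·U·1000/V;  BU:GU = IBU/GP
U = 1.65·0.000125^(66/1000)·(1−e^(−0.04·45))/4.15 = 0.1834
IBU = (12.8/100)·33·0.1834·1000/19.9 = 38.9255
BU:GU = 38.9255/66

0.5898


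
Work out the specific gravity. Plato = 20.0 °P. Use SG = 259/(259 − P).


SG = 259/(259 − 20.0)

1.0837


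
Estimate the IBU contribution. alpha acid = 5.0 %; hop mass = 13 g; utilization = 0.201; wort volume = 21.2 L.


IBU = (α/100)·mass·U·1000 / V
IBU = (5.0/100)·13·0.201·1000 / 21.2

6.1627 IBU


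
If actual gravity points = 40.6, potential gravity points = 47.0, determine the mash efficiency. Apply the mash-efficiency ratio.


efficiency = actual / potential × 100
efficiency = 40.6 / 47.0 × 100

86.3830 %


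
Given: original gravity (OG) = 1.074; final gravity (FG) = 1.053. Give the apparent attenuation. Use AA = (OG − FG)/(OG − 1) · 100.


AA = (1.074 − 1.053)/(1.074 − 1) · 100

28.3784 %


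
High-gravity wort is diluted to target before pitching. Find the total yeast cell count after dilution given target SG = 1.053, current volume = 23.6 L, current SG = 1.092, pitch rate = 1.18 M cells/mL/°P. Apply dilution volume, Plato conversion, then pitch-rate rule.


V_w = V·((SG_c−1)/(SG_t−1)−1);  °P = 259 − 259/SG_t;  cells = rate·(V+V_w)·°P
V_w = 23.6·((1.092−1)/(1.053−1)−1) = 17.3660
V_final = 23.6 + 17.3660 = 40.9660
°P = 259 − 259/1.053 = 13.0361
cells = 1.18·40.9660·13.0361

630.1635 billion cells


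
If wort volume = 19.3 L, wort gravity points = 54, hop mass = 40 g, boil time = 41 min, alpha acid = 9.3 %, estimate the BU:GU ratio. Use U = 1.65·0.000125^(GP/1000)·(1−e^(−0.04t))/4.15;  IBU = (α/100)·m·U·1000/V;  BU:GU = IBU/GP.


U = 1.65·0.000125^(54/1000)·(1−e^(−0.04·41))/4.15 = 0.1972
IBU = (9.3/100)·40·0.1972·1000/19.3 = 38.0190
BU:GU = 38.0190/54

0.7041


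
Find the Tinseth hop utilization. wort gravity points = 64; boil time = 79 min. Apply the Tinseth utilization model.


U = 1.65·0.000125^(GP/1000) · (1 − e^(−0.04·t))/4.15
bigness = 1.65·0.000125^(64/1000) = 0.9283
boil_factor = (1 − e^(−0.04·79))/4.15 = 0.2307
U = 0.9283 · 0.2307

0.2142


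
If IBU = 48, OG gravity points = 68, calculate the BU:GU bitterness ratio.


BU:GU = IBU / OG_points
BU:GU = 48 / 68

0.7059


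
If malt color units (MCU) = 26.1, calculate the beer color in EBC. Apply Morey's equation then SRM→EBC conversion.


SRM = 1.4922·MCU^0.6859;  EBC = SRM·1.97
SRM = 1.4922·26.1^0.6859 = 13.9798
EBC = 13.9798·1.97

27.5402 EBC


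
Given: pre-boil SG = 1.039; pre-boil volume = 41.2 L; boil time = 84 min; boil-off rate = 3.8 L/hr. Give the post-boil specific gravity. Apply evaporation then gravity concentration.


V_post = V_pre − rate·(t/60);  SG_post = 1 + (SG_pre−1)·V_pre/V_post
V_post = 41.2 − 3.8·(84/60) = 35.8800
SG_post = 1 + (1.039 − 1)·41.2/35.8800

1.0448


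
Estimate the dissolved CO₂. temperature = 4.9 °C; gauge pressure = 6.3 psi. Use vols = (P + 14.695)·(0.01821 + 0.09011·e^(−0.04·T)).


vols = (6.3 + 14.695)·(0.01821 + 0.09011·e^(−0.04·4.9))

1.9375 volumes


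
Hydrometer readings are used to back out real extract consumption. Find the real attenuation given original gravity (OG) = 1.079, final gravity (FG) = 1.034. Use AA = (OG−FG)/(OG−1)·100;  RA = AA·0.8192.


AA = (1.079 − 1.034)/(1.079 − 1)·100 = 56.9620
RA = 56.9620·0.8192

46.6633 %


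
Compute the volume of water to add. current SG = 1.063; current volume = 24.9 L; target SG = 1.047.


V_water = V·((SG_curr − 1)/(SG_target − 1) − 1)
V_water = 24.9·((1.063 − 1)/(1.047 − 1) − 1)

8.4766 L


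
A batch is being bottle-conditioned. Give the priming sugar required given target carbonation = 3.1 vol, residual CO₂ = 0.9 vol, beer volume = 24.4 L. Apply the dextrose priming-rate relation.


sugar = (target − residual)·4.0·V
sugar = (3.1 − 0.9)·4.0·24.4

214.7200 g


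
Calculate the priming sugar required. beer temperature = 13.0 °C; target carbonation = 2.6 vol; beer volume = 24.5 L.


residual = 14.695·(0.01821 + 0.09011·e^(−0.04·T));  sugar = (target − residual)·4.0·V
residual = 14.695·(0.01821 + 0.09011·e^(−0.04·13.0)) = 1.0548
sugar = (2.6 − 1.0548)·4.0·24.5

151.4257 g


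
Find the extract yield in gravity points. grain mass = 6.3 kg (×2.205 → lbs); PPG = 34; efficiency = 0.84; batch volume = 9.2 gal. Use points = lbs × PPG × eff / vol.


lbs = 6.3 × 2.205 = 13.8915
points = 13.8915 × 34 × 0.84 / 9.2

43.1240 points


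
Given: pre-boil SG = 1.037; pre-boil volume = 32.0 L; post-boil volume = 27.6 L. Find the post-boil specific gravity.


SG_post = 1 + (SG_pre − 1)·V_pre/V_post
pts_pre = (1.037 − 1)·1000 = 37.0000
pts_post = 37.0000·32.0/27.6 = 42.8986
SG_post = 1 + 42.8986/1000

1.0429


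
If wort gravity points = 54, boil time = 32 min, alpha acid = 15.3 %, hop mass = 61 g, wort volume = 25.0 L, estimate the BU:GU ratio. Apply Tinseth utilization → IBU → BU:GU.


U = 1.65·0.000125^(GP/1000)·(1−e^(−0.04t))/4.15;  IBU = (α/100)·m·U·1000/V;  BU:GU = IBU/GP
U = 1.65·0.000125^(54/1000)·(1−e^(−0.04·32))/4.15 = 0.1767
IBU = (15.3/100)·61·0.1767·1000/25.0 = 65.9576
BU:GU = 65.9576/54

1.2214


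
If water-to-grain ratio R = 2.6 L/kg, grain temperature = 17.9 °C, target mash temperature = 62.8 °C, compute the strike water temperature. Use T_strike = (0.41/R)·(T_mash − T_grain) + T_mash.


T_strike = (0.41/2.6)·(62.8 − 17.9) + 62.8

69.8804 °C


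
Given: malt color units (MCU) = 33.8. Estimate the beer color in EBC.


SRM = 1.4922·MCU^0.6859;  EBC = SRM·1.97
SRM = 1.4922·33.8^0.6859 = 16.6921
EBC = 16.6921·1.97

32.8834 EBC


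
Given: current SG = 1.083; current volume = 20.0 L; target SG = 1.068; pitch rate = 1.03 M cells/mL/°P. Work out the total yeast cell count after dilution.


V_w = V·((SG_c−1)/(SG_t−1)−1);  °P = 259 − 259/SG_t;  cells = rate·(V+V_w)·°P
V_w = 20.0·((1.083−1)/(1.068−1)−1) = 4.4118
V_final = 20.0 + 4.4118 = 24.4118
°P = 259 − 259/1.068 = 16.4906
cells = 1.03·24.4118·16.4906

414.6425 billion cells


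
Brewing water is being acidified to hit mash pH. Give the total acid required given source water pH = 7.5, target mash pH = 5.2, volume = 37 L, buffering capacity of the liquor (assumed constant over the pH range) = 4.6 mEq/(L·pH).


acid = buffering capacity · (pH_source − pH_target) · V
acid = 4.6 · (7.5 − 5.2) · 37

391.4600 mEq


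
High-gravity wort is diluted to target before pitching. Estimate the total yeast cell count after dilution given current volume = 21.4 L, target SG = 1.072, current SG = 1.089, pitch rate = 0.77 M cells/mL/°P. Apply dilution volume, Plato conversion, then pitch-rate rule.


V_w = V·((SG_c−1)/(SG_t−1)−1);  °P = 259 − 259/SG_t;  cells = rate·(V+V_w)·°P
V_w = 21.4·((1.089−1)/(1.072−1)−1) = 5.0528
V_final = 21.4 + 5.0528 = 26.4528
°P = 259 − 259/1.072 = 17.3955
cells = 0.77·26.4528·17.3955

354.3231 billion cells


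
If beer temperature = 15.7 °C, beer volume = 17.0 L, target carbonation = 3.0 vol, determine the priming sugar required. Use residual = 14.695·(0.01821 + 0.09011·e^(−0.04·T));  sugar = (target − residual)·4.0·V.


residual = 14.695·(0.01821 + 0.09011·e^(−0.04·15.7)) = 0.9742
sugar = (3.0 − 0.9742)·4.0·17.0

137.7511 g


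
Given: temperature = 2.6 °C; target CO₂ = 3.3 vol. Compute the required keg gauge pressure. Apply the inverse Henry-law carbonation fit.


psi = vols/(0.01821 + 0.09011·e^(−0.04·T)) − 14.695
psi = 3.3/(0.01821 + 0.09011·e^(−0.04·2.6)) − 14.695

18.4977 psi


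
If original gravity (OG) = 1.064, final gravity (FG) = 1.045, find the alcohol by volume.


ABV = (OG − FG) · 131.25
ABV = (1.064 − 1.045) · 131.25

2.4938 % ABV


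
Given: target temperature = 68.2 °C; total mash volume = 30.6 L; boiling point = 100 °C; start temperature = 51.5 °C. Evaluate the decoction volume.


V_dec = V_total·(T_target − T_start)/(T_boil − T_start)
V_dec = 30.6·(68.2 − 51.5)/(100 − 51.5)

10.5365 L


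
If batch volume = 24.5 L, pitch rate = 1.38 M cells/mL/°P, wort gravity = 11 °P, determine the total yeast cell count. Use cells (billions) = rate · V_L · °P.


cells = 1.38 · 24.5 · 11

371.9100 billion cells


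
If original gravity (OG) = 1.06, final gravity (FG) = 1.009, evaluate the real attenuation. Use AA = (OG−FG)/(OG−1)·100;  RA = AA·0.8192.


AA = (1.06 − 1.009)/(1.06 − 1)·100 = 85.0000
RA = 85.0000·0.8192

69.6320 %


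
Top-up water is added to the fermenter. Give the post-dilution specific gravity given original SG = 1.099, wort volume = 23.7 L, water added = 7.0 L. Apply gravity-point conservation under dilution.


SG_new = 1 + (SG_old − 1)·V_old/(V_old + V_water)
pts = (1.099 − 1)·1000·23.7/(23.7 + 7.0) = 76.4267
SG_new = 1 + 76.4267/1000

1.0764


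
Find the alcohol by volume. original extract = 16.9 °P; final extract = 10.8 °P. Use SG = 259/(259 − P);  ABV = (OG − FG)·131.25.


OG = 259/(259 − 16.9) = 1.0698
FG = 259/(259 − 10.8) = 1.0435
ABV = (1.0698 − 1.0435)·131.25

3.4509 % ABV


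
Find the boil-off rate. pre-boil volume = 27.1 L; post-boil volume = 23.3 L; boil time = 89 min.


rate = (V_pre − V_post) / (t_min/60)
rate = (27.1 − 23.3) / (89/60)

2.5618 L/hr


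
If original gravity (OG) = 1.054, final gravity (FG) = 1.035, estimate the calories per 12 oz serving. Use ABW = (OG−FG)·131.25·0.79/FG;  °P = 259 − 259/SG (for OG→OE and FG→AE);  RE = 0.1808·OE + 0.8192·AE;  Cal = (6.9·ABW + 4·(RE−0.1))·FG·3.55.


ABW = (1.054 − 1.035)·131.25·0.79/1.035 = 1.9034
OE = 259 − 259/1.054 = 13.2694 °P
AE = 259 − 259/1.035 = 8.7585 °P
RE = 0.1808·13.2694 + 0.8192·8.7585 = 9.5740 °P
Cal = (6.9·1.9034 + 4·(9.5740−0.1))·1.035·3.55

187.4967 kcal


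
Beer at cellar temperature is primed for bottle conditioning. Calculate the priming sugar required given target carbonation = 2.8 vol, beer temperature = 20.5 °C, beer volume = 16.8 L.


residual = 14.695·(0.01821 + 0.09011·e^(−0.04·T));  sugar = (target − residual)·4.0·V
residual = 14.695·(0.01821 + 0.09011·e^(−0.04·20.5)) = 0.8508
sugar = (2.8 − 0.8508)·4.0·16.8

130.9862 g


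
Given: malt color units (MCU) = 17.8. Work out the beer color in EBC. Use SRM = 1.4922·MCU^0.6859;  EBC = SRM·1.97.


SRM = 1.4922·17.8^0.6859 = 10.7520
EBC = 10.7520·1.97

21.1815 EBC


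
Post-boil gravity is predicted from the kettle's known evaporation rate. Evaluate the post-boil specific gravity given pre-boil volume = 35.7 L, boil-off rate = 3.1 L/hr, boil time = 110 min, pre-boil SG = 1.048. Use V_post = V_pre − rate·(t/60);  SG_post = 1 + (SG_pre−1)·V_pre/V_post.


V_post = 35.7 − 3.1·(110/60) = 30.0167
SG_post = 1 + (1.048 − 1)·35.7/30.0167

1.0571


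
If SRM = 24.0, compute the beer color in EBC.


EBC = SRM · 1.97
EBC = 24.0 · 1.97

47.2800 EBC


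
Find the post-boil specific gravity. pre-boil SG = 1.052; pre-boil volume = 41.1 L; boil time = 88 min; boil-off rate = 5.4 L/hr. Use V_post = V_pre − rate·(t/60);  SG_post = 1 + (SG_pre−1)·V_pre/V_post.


V_post = 41.1 − 5.4·(88/60) = 33.1800
SG_post = 1 + (1.052 − 1)·41.1/33.1800

1.0644


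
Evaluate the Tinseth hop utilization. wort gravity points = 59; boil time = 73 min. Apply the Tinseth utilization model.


U = 1.65·0.000125^(GP/1000) · (1 − e^(−0.04·t))/4.15
bigness = 1.65·0.000125^(59/1000) = 0.9710
boil_factor = (1 − e^(−0.04·73))/4.15 = 0.2280
U = 0.9710 · 0.2280

0.2213


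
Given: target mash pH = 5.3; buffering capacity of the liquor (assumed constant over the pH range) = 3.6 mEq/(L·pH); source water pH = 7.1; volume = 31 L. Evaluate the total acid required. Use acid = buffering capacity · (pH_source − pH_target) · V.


acid = 3.6 · (7.1 − 5.3) · 31

200.8800 mEq


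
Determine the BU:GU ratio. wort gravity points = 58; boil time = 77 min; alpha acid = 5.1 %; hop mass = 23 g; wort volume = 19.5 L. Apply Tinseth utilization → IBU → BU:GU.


U = 1.65·0.000125^(GP/1000)·(1−e^(−0.04t))/4.15;  IBU = (α/100)·m·U·1000/V;  BU:GU = IBU/GP
U = 1.65·0.000125^(58/1000)·(1−e^(−0.04·77))/4.15 = 0.2252
IBU = (5.1/100)·23·0.2252·1000/19.5 = 13.5484
BU:GU = 13.5484/58

0.2336
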